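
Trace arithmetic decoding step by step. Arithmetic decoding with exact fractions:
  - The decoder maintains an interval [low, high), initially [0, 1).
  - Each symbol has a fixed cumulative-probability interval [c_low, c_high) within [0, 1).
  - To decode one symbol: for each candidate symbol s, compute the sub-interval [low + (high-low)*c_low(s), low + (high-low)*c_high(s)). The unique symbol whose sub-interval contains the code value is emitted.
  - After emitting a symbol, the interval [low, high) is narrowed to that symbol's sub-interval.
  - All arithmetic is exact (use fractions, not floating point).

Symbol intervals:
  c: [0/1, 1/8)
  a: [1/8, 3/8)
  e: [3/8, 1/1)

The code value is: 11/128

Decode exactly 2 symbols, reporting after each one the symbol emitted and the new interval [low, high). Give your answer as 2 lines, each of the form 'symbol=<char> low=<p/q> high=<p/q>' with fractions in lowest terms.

Step 1: interval [0/1, 1/1), width = 1/1 - 0/1 = 1/1
  'c': [0/1 + 1/1*0/1, 0/1 + 1/1*1/8) = [0/1, 1/8) <- contains code 11/128
  'a': [0/1 + 1/1*1/8, 0/1 + 1/1*3/8) = [1/8, 3/8)
  'e': [0/1 + 1/1*3/8, 0/1 + 1/1*1/1) = [3/8, 1/1)
  emit 'c', narrow to [0/1, 1/8)
Step 2: interval [0/1, 1/8), width = 1/8 - 0/1 = 1/8
  'c': [0/1 + 1/8*0/1, 0/1 + 1/8*1/8) = [0/1, 1/64)
  'a': [0/1 + 1/8*1/8, 0/1 + 1/8*3/8) = [1/64, 3/64)
  'e': [0/1 + 1/8*3/8, 0/1 + 1/8*1/1) = [3/64, 1/8) <- contains code 11/128
  emit 'e', narrow to [3/64, 1/8)

Answer: symbol=c low=0/1 high=1/8
symbol=e low=3/64 high=1/8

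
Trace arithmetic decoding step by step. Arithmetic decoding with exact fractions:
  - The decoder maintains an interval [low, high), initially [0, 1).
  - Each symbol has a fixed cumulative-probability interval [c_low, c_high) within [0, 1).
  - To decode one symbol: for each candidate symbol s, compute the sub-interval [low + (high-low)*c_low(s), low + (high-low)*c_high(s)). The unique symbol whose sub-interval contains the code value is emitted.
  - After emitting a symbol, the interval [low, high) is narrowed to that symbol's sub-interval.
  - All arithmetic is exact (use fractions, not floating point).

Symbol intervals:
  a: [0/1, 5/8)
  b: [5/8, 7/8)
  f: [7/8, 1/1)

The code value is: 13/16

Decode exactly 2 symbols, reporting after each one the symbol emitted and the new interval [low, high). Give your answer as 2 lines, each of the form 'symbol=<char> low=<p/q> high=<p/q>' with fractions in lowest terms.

Answer: symbol=b low=5/8 high=7/8
symbol=b low=25/32 high=27/32

Derivation:
Step 1: interval [0/1, 1/1), width = 1/1 - 0/1 = 1/1
  'a': [0/1 + 1/1*0/1, 0/1 + 1/1*5/8) = [0/1, 5/8)
  'b': [0/1 + 1/1*5/8, 0/1 + 1/1*7/8) = [5/8, 7/8) <- contains code 13/16
  'f': [0/1 + 1/1*7/8, 0/1 + 1/1*1/1) = [7/8, 1/1)
  emit 'b', narrow to [5/8, 7/8)
Step 2: interval [5/8, 7/8), width = 7/8 - 5/8 = 1/4
  'a': [5/8 + 1/4*0/1, 5/8 + 1/4*5/8) = [5/8, 25/32)
  'b': [5/8 + 1/4*5/8, 5/8 + 1/4*7/8) = [25/32, 27/32) <- contains code 13/16
  'f': [5/8 + 1/4*7/8, 5/8 + 1/4*1/1) = [27/32, 7/8)
  emit 'b', narrow to [25/32, 27/32)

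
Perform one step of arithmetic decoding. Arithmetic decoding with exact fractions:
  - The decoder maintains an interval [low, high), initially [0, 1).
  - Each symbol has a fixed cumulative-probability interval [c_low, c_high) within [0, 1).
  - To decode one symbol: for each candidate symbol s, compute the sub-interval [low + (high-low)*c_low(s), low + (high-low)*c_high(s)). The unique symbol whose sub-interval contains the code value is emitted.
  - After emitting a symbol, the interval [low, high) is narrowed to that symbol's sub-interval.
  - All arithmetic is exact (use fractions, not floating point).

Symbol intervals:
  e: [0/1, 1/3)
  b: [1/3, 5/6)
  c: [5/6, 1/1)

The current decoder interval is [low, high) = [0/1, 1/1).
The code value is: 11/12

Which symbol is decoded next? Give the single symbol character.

Interval width = high − low = 1/1 − 0/1 = 1/1
Scaled code = (code − low) / width = (11/12 − 0/1) / 1/1 = 11/12
  e: [0/1, 1/3) 
  b: [1/3, 5/6) 
  c: [5/6, 1/1) ← scaled code falls here ✓

Answer: c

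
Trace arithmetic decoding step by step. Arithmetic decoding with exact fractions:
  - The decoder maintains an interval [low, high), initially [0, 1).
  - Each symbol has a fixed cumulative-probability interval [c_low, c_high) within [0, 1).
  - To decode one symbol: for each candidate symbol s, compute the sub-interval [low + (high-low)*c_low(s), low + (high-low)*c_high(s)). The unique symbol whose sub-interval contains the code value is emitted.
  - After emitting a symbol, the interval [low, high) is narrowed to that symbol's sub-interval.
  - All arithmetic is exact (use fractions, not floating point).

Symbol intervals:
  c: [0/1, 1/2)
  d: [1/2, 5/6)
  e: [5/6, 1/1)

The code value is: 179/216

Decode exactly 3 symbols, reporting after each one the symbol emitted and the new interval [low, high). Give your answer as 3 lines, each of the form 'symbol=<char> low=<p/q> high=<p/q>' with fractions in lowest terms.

Answer: symbol=d low=1/2 high=5/6
symbol=e low=7/9 high=5/6
symbol=e low=89/108 high=5/6

Derivation:
Step 1: interval [0/1, 1/1), width = 1/1 - 0/1 = 1/1
  'c': [0/1 + 1/1*0/1, 0/1 + 1/1*1/2) = [0/1, 1/2)
  'd': [0/1 + 1/1*1/2, 0/1 + 1/1*5/6) = [1/2, 5/6) <- contains code 179/216
  'e': [0/1 + 1/1*5/6, 0/1 + 1/1*1/1) = [5/6, 1/1)
  emit 'd', narrow to [1/2, 5/6)
Step 2: interval [1/2, 5/6), width = 5/6 - 1/2 = 1/3
  'c': [1/2 + 1/3*0/1, 1/2 + 1/3*1/2) = [1/2, 2/3)
  'd': [1/2 + 1/3*1/2, 1/2 + 1/3*5/6) = [2/3, 7/9)
  'e': [1/2 + 1/3*5/6, 1/2 + 1/3*1/1) = [7/9, 5/6) <- contains code 179/216
  emit 'e', narrow to [7/9, 5/6)
Step 3: interval [7/9, 5/6), width = 5/6 - 7/9 = 1/18
  'c': [7/9 + 1/18*0/1, 7/9 + 1/18*1/2) = [7/9, 29/36)
  'd': [7/9 + 1/18*1/2, 7/9 + 1/18*5/6) = [29/36, 89/108)
  'e': [7/9 + 1/18*5/6, 7/9 + 1/18*1/1) = [89/108, 5/6) <- contains code 179/216
  emit 'e', narrow to [89/108, 5/6)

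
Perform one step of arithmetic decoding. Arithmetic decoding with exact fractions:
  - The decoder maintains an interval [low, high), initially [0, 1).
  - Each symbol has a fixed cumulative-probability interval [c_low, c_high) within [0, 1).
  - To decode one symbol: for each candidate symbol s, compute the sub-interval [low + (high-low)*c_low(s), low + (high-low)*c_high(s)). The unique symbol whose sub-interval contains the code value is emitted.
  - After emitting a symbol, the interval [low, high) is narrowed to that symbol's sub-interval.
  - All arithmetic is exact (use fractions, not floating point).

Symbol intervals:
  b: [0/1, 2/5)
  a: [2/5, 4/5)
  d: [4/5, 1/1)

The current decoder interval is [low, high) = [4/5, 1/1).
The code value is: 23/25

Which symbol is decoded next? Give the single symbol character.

Interval width = high − low = 1/1 − 4/5 = 1/5
Scaled code = (code − low) / width = (23/25 − 4/5) / 1/5 = 3/5
  b: [0/1, 2/5) 
  a: [2/5, 4/5) ← scaled code falls here ✓
  d: [4/5, 1/1) 

Answer: a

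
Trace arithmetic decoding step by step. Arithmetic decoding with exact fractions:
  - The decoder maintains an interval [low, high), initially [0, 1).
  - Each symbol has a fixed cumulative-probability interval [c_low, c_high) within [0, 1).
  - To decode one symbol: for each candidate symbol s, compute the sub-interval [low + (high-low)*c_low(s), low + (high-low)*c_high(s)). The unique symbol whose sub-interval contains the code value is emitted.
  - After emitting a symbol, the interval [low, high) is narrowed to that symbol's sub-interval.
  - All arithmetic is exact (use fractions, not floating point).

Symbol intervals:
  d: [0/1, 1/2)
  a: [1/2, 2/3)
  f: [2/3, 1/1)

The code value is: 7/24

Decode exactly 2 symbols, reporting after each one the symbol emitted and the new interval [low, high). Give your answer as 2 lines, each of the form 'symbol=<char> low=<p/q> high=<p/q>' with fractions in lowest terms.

Answer: symbol=d low=0/1 high=1/2
symbol=a low=1/4 high=1/3

Derivation:
Step 1: interval [0/1, 1/1), width = 1/1 - 0/1 = 1/1
  'd': [0/1 + 1/1*0/1, 0/1 + 1/1*1/2) = [0/1, 1/2) <- contains code 7/24
  'a': [0/1 + 1/1*1/2, 0/1 + 1/1*2/3) = [1/2, 2/3)
  'f': [0/1 + 1/1*2/3, 0/1 + 1/1*1/1) = [2/3, 1/1)
  emit 'd', narrow to [0/1, 1/2)
Step 2: interval [0/1, 1/2), width = 1/2 - 0/1 = 1/2
  'd': [0/1 + 1/2*0/1, 0/1 + 1/2*1/2) = [0/1, 1/4)
  'a': [0/1 + 1/2*1/2, 0/1 + 1/2*2/3) = [1/4, 1/3) <- contains code 7/24
  'f': [0/1 + 1/2*2/3, 0/1 + 1/2*1/1) = [1/3, 1/2)
  emit 'a', narrow to [1/4, 1/3)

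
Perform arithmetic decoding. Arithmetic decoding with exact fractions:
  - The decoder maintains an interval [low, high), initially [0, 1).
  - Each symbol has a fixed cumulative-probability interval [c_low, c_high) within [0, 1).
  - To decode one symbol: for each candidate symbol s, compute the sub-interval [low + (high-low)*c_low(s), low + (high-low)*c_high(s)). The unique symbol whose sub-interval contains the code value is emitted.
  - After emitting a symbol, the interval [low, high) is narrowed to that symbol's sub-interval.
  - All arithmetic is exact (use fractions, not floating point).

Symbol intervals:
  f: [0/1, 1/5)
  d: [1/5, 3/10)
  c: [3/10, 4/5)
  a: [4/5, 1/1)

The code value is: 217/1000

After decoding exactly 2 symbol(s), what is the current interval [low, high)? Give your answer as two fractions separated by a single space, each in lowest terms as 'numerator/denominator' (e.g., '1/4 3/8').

Answer: 1/5 11/50

Derivation:
Step 1: interval [0/1, 1/1), width = 1/1 - 0/1 = 1/1
  'f': [0/1 + 1/1*0/1, 0/1 + 1/1*1/5) = [0/1, 1/5)
  'd': [0/1 + 1/1*1/5, 0/1 + 1/1*3/10) = [1/5, 3/10) <- contains code 217/1000
  'c': [0/1 + 1/1*3/10, 0/1 + 1/1*4/5) = [3/10, 4/5)
  'a': [0/1 + 1/1*4/5, 0/1 + 1/1*1/1) = [4/5, 1/1)
  emit 'd', narrow to [1/5, 3/10)
Step 2: interval [1/5, 3/10), width = 3/10 - 1/5 = 1/10
  'f': [1/5 + 1/10*0/1, 1/5 + 1/10*1/5) = [1/5, 11/50) <- contains code 217/1000
  'd': [1/5 + 1/10*1/5, 1/5 + 1/10*3/10) = [11/50, 23/100)
  'c': [1/5 + 1/10*3/10, 1/5 + 1/10*4/5) = [23/100, 7/25)
  'a': [1/5 + 1/10*4/5, 1/5 + 1/10*1/1) = [7/25, 3/10)
  emit 'f', narrow to [1/5, 11/50)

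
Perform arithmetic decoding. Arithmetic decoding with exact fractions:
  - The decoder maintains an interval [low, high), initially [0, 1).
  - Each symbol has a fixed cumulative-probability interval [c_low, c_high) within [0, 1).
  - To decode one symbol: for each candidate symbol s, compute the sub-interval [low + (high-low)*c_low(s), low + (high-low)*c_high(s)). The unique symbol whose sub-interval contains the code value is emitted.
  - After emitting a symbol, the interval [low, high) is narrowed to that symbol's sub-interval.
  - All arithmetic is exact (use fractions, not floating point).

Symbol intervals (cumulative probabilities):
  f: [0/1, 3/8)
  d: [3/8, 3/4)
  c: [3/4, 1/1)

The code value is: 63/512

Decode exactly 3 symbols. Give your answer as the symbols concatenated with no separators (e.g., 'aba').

Answer: ffc

Derivation:
Step 1: interval [0/1, 1/1), width = 1/1 - 0/1 = 1/1
  'f': [0/1 + 1/1*0/1, 0/1 + 1/1*3/8) = [0/1, 3/8) <- contains code 63/512
  'd': [0/1 + 1/1*3/8, 0/1 + 1/1*3/4) = [3/8, 3/4)
  'c': [0/1 + 1/1*3/4, 0/1 + 1/1*1/1) = [3/4, 1/1)
  emit 'f', narrow to [0/1, 3/8)
Step 2: interval [0/1, 3/8), width = 3/8 - 0/1 = 3/8
  'f': [0/1 + 3/8*0/1, 0/1 + 3/8*3/8) = [0/1, 9/64) <- contains code 63/512
  'd': [0/1 + 3/8*3/8, 0/1 + 3/8*3/4) = [9/64, 9/32)
  'c': [0/1 + 3/8*3/4, 0/1 + 3/8*1/1) = [9/32, 3/8)
  emit 'f', narrow to [0/1, 9/64)
Step 3: interval [0/1, 9/64), width = 9/64 - 0/1 = 9/64
  'f': [0/1 + 9/64*0/1, 0/1 + 9/64*3/8) = [0/1, 27/512)
  'd': [0/1 + 9/64*3/8, 0/1 + 9/64*3/4) = [27/512, 27/256)
  'c': [0/1 + 9/64*3/4, 0/1 + 9/64*1/1) = [27/256, 9/64) <- contains code 63/512
  emit 'c', narrow to [27/256, 9/64)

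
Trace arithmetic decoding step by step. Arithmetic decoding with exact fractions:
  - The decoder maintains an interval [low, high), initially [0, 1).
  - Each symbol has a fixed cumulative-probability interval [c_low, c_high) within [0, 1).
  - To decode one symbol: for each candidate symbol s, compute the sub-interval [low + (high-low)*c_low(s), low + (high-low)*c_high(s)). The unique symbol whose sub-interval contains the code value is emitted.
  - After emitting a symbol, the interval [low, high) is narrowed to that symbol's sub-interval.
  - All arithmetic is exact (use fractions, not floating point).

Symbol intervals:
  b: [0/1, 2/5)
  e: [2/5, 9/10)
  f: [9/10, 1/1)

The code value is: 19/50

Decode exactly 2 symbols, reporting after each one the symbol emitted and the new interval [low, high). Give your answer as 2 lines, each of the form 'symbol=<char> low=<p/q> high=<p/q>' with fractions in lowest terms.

Answer: symbol=b low=0/1 high=2/5
symbol=f low=9/25 high=2/5

Derivation:
Step 1: interval [0/1, 1/1), width = 1/1 - 0/1 = 1/1
  'b': [0/1 + 1/1*0/1, 0/1 + 1/1*2/5) = [0/1, 2/5) <- contains code 19/50
  'e': [0/1 + 1/1*2/5, 0/1 + 1/1*9/10) = [2/5, 9/10)
  'f': [0/1 + 1/1*9/10, 0/1 + 1/1*1/1) = [9/10, 1/1)
  emit 'b', narrow to [0/1, 2/5)
Step 2: interval [0/1, 2/5), width = 2/5 - 0/1 = 2/5
  'b': [0/1 + 2/5*0/1, 0/1 + 2/5*2/5) = [0/1, 4/25)
  'e': [0/1 + 2/5*2/5, 0/1 + 2/5*9/10) = [4/25, 9/25)
  'f': [0/1 + 2/5*9/10, 0/1 + 2/5*1/1) = [9/25, 2/5) <- contains code 19/50
  emit 'f', narrow to [9/25, 2/5)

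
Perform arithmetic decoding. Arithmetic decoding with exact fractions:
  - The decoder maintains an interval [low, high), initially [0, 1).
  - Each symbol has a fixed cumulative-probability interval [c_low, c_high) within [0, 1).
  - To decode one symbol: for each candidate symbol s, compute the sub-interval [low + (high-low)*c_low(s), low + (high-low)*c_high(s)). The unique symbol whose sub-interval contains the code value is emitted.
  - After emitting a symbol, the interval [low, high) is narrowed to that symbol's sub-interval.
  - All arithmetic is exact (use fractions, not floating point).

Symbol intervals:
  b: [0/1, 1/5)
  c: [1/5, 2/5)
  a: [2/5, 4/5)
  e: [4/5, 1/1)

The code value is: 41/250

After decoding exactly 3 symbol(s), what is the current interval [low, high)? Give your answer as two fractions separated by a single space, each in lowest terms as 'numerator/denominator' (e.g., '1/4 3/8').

Step 1: interval [0/1, 1/1), width = 1/1 - 0/1 = 1/1
  'b': [0/1 + 1/1*0/1, 0/1 + 1/1*1/5) = [0/1, 1/5) <- contains code 41/250
  'c': [0/1 + 1/1*1/5, 0/1 + 1/1*2/5) = [1/5, 2/5)
  'a': [0/1 + 1/1*2/5, 0/1 + 1/1*4/5) = [2/5, 4/5)
  'e': [0/1 + 1/1*4/5, 0/1 + 1/1*1/1) = [4/5, 1/1)
  emit 'b', narrow to [0/1, 1/5)
Step 2: interval [0/1, 1/5), width = 1/5 - 0/1 = 1/5
  'b': [0/1 + 1/5*0/1, 0/1 + 1/5*1/5) = [0/1, 1/25)
  'c': [0/1 + 1/5*1/5, 0/1 + 1/5*2/5) = [1/25, 2/25)
  'a': [0/1 + 1/5*2/5, 0/1 + 1/5*4/5) = [2/25, 4/25)
  'e': [0/1 + 1/5*4/5, 0/1 + 1/5*1/1) = [4/25, 1/5) <- contains code 41/250
  emit 'e', narrow to [4/25, 1/5)
Step 3: interval [4/25, 1/5), width = 1/5 - 4/25 = 1/25
  'b': [4/25 + 1/25*0/1, 4/25 + 1/25*1/5) = [4/25, 21/125) <- contains code 41/250
  'c': [4/25 + 1/25*1/5, 4/25 + 1/25*2/5) = [21/125, 22/125)
  'a': [4/25 + 1/25*2/5, 4/25 + 1/25*4/5) = [22/125, 24/125)
  'e': [4/25 + 1/25*4/5, 4/25 + 1/25*1/1) = [24/125, 1/5)
  emit 'b', narrow to [4/25, 21/125)

Answer: 4/25 21/125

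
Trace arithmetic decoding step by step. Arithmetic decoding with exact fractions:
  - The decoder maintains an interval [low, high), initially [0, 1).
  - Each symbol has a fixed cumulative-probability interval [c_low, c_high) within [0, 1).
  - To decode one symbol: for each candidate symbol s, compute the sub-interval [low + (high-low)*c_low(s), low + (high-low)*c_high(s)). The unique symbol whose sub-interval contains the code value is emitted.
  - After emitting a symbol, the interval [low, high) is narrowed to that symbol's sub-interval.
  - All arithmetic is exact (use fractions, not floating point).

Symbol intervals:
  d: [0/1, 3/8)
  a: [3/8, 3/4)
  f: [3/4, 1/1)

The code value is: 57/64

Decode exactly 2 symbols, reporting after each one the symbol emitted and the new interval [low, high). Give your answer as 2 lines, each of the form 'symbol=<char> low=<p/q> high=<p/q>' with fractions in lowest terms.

Answer: symbol=f low=3/4 high=1/1
symbol=a low=27/32 high=15/16

Derivation:
Step 1: interval [0/1, 1/1), width = 1/1 - 0/1 = 1/1
  'd': [0/1 + 1/1*0/1, 0/1 + 1/1*3/8) = [0/1, 3/8)
  'a': [0/1 + 1/1*3/8, 0/1 + 1/1*3/4) = [3/8, 3/4)
  'f': [0/1 + 1/1*3/4, 0/1 + 1/1*1/1) = [3/4, 1/1) <- contains code 57/64
  emit 'f', narrow to [3/4, 1/1)
Step 2: interval [3/4, 1/1), width = 1/1 - 3/4 = 1/4
  'd': [3/4 + 1/4*0/1, 3/4 + 1/4*3/8) = [3/4, 27/32)
  'a': [3/4 + 1/4*3/8, 3/4 + 1/4*3/4) = [27/32, 15/16) <- contains code 57/64
  'f': [3/4 + 1/4*3/4, 3/4 + 1/4*1/1) = [15/16, 1/1)
  emit 'a', narrow to [27/32, 15/16)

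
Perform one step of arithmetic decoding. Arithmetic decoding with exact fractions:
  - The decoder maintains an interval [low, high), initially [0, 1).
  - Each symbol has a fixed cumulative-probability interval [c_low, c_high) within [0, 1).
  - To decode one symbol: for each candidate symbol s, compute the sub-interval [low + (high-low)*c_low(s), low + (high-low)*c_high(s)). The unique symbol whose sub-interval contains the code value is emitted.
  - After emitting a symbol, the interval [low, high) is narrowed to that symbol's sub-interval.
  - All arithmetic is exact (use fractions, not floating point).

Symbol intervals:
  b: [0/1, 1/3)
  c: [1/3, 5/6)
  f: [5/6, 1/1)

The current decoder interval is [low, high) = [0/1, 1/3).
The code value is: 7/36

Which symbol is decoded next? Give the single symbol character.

Answer: c

Derivation:
Interval width = high − low = 1/3 − 0/1 = 1/3
Scaled code = (code − low) / width = (7/36 − 0/1) / 1/3 = 7/12
  b: [0/1, 1/3) 
  c: [1/3, 5/6) ← scaled code falls here ✓
  f: [5/6, 1/1) 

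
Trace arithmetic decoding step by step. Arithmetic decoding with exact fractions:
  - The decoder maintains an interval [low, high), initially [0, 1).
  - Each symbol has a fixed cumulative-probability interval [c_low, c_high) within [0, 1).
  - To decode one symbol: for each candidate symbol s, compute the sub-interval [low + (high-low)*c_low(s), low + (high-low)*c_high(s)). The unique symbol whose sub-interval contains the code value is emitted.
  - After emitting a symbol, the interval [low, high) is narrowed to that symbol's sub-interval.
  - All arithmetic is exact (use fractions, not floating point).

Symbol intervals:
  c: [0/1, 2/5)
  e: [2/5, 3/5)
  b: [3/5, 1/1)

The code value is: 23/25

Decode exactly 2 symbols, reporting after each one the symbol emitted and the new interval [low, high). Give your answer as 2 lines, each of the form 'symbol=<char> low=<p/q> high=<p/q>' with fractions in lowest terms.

Step 1: interval [0/1, 1/1), width = 1/1 - 0/1 = 1/1
  'c': [0/1 + 1/1*0/1, 0/1 + 1/1*2/5) = [0/1, 2/5)
  'e': [0/1 + 1/1*2/5, 0/1 + 1/1*3/5) = [2/5, 3/5)
  'b': [0/1 + 1/1*3/5, 0/1 + 1/1*1/1) = [3/5, 1/1) <- contains code 23/25
  emit 'b', narrow to [3/5, 1/1)
Step 2: interval [3/5, 1/1), width = 1/1 - 3/5 = 2/5
  'c': [3/5 + 2/5*0/1, 3/5 + 2/5*2/5) = [3/5, 19/25)
  'e': [3/5 + 2/5*2/5, 3/5 + 2/5*3/5) = [19/25, 21/25)
  'b': [3/5 + 2/5*3/5, 3/5 + 2/5*1/1) = [21/25, 1/1) <- contains code 23/25
  emit 'b', narrow to [21/25, 1/1)

Answer: symbol=b low=3/5 high=1/1
symbol=b low=21/25 high=1/1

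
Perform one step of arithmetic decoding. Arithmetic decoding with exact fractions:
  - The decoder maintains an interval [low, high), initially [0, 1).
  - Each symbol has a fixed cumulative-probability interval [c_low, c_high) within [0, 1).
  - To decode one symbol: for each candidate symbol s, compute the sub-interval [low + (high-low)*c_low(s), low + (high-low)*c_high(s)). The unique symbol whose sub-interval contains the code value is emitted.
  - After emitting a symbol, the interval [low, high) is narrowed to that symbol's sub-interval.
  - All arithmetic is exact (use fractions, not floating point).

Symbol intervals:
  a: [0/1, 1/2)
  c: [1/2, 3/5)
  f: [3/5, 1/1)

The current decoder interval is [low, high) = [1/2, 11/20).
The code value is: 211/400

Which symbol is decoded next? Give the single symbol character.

Answer: c

Derivation:
Interval width = high − low = 11/20 − 1/2 = 1/20
Scaled code = (code − low) / width = (211/400 − 1/2) / 1/20 = 11/20
  a: [0/1, 1/2) 
  c: [1/2, 3/5) ← scaled code falls here ✓
  f: [3/5, 1/1) 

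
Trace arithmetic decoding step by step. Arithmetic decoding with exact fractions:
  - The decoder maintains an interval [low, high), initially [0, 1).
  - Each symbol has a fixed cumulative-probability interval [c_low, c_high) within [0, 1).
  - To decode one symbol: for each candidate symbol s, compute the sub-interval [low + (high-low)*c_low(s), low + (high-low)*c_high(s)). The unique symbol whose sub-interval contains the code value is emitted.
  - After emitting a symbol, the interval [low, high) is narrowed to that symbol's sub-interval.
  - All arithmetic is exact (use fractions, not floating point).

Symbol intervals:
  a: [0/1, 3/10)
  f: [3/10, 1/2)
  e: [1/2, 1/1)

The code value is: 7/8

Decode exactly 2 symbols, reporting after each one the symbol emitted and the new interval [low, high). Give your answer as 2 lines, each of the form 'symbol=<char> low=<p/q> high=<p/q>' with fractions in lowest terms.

Answer: symbol=e low=1/2 high=1/1
symbol=e low=3/4 high=1/1

Derivation:
Step 1: interval [0/1, 1/1), width = 1/1 - 0/1 = 1/1
  'a': [0/1 + 1/1*0/1, 0/1 + 1/1*3/10) = [0/1, 3/10)
  'f': [0/1 + 1/1*3/10, 0/1 + 1/1*1/2) = [3/10, 1/2)
  'e': [0/1 + 1/1*1/2, 0/1 + 1/1*1/1) = [1/2, 1/1) <- contains code 7/8
  emit 'e', narrow to [1/2, 1/1)
Step 2: interval [1/2, 1/1), width = 1/1 - 1/2 = 1/2
  'a': [1/2 + 1/2*0/1, 1/2 + 1/2*3/10) = [1/2, 13/20)
  'f': [1/2 + 1/2*3/10, 1/2 + 1/2*1/2) = [13/20, 3/4)
  'e': [1/2 + 1/2*1/2, 1/2 + 1/2*1/1) = [3/4, 1/1) <- contains code 7/8
  emit 'e', narrow to [3/4, 1/1)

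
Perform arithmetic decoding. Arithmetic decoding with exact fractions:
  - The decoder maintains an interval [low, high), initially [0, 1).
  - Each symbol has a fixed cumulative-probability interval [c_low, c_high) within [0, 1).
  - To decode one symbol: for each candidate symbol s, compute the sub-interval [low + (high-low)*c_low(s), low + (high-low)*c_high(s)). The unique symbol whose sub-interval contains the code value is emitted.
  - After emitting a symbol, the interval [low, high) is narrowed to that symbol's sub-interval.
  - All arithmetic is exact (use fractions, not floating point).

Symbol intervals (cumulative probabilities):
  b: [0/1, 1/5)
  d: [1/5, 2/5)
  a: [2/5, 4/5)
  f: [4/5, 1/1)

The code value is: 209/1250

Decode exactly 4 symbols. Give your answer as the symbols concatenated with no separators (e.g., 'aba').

Answer: bfbf

Derivation:
Step 1: interval [0/1, 1/1), width = 1/1 - 0/1 = 1/1
  'b': [0/1 + 1/1*0/1, 0/1 + 1/1*1/5) = [0/1, 1/5) <- contains code 209/1250
  'd': [0/1 + 1/1*1/5, 0/1 + 1/1*2/5) = [1/5, 2/5)
  'a': [0/1 + 1/1*2/5, 0/1 + 1/1*4/5) = [2/5, 4/5)
  'f': [0/1 + 1/1*4/5, 0/1 + 1/1*1/1) = [4/5, 1/1)
  emit 'b', narrow to [0/1, 1/5)
Step 2: interval [0/1, 1/5), width = 1/5 - 0/1 = 1/5
  'b': [0/1 + 1/5*0/1, 0/1 + 1/5*1/5) = [0/1, 1/25)
  'd': [0/1 + 1/5*1/5, 0/1 + 1/5*2/5) = [1/25, 2/25)
  'a': [0/1 + 1/5*2/5, 0/1 + 1/5*4/5) = [2/25, 4/25)
  'f': [0/1 + 1/5*4/5, 0/1 + 1/5*1/1) = [4/25, 1/5) <- contains code 209/1250
  emit 'f', narrow to [4/25, 1/5)
Step 3: interval [4/25, 1/5), width = 1/5 - 4/25 = 1/25
  'b': [4/25 + 1/25*0/1, 4/25 + 1/25*1/5) = [4/25, 21/125) <- contains code 209/1250
  'd': [4/25 + 1/25*1/5, 4/25 + 1/25*2/5) = [21/125, 22/125)
  'a': [4/25 + 1/25*2/5, 4/25 + 1/25*4/5) = [22/125, 24/125)
  'f': [4/25 + 1/25*4/5, 4/25 + 1/25*1/1) = [24/125, 1/5)
  emit 'b', narrow to [4/25, 21/125)
Step 4: interval [4/25, 21/125), width = 21/125 - 4/25 = 1/125
  'b': [4/25 + 1/125*0/1, 4/25 + 1/125*1/5) = [4/25, 101/625)
  'd': [4/25 + 1/125*1/5, 4/25 + 1/125*2/5) = [101/625, 102/625)
  'a': [4/25 + 1/125*2/5, 4/25 + 1/125*4/5) = [102/625, 104/625)
  'f': [4/25 + 1/125*4/5, 4/25 + 1/125*1/1) = [104/625, 21/125) <- contains code 209/1250
  emit 'f', narrow to [104/625, 21/125)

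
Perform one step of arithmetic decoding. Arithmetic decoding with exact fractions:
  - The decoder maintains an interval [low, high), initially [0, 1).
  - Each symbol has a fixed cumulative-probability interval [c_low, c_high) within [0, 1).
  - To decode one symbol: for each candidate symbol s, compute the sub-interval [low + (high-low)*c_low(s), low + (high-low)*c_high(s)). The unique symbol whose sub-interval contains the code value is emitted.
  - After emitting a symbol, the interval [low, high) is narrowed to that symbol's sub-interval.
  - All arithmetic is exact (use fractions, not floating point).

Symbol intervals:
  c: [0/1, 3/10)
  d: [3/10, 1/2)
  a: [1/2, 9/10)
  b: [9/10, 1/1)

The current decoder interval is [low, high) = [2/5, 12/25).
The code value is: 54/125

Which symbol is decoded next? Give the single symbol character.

Answer: d

Derivation:
Interval width = high − low = 12/25 − 2/5 = 2/25
Scaled code = (code − low) / width = (54/125 − 2/5) / 2/25 = 2/5
  c: [0/1, 3/10) 
  d: [3/10, 1/2) ← scaled code falls here ✓
  a: [1/2, 9/10) 
  b: [9/10, 1/1) 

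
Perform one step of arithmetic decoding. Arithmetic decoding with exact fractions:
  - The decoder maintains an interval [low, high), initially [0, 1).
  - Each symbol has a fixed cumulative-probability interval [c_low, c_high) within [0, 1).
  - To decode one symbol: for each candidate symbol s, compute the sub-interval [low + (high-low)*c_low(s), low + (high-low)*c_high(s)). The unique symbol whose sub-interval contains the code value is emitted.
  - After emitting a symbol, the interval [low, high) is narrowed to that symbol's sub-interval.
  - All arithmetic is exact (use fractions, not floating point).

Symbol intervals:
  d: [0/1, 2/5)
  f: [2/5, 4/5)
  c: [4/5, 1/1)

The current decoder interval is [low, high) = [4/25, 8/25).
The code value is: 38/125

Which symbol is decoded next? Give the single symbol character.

Answer: c

Derivation:
Interval width = high − low = 8/25 − 4/25 = 4/25
Scaled code = (code − low) / width = (38/125 − 4/25) / 4/25 = 9/10
  d: [0/1, 2/5) 
  f: [2/5, 4/5) 
  c: [4/5, 1/1) ← scaled code falls here ✓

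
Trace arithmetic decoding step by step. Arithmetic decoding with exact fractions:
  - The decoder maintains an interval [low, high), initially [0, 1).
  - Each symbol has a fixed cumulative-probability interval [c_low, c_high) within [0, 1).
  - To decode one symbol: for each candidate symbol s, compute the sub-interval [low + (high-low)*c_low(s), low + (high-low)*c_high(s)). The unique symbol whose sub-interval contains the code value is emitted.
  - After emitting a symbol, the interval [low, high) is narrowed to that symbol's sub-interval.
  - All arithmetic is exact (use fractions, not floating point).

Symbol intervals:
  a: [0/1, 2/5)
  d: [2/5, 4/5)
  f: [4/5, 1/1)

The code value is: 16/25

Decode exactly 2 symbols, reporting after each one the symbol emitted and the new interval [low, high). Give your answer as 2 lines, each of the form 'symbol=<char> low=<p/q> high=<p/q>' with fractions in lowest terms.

Step 1: interval [0/1, 1/1), width = 1/1 - 0/1 = 1/1
  'a': [0/1 + 1/1*0/1, 0/1 + 1/1*2/5) = [0/1, 2/5)
  'd': [0/1 + 1/1*2/5, 0/1 + 1/1*4/5) = [2/5, 4/5) <- contains code 16/25
  'f': [0/1 + 1/1*4/5, 0/1 + 1/1*1/1) = [4/5, 1/1)
  emit 'd', narrow to [2/5, 4/5)
Step 2: interval [2/5, 4/5), width = 4/5 - 2/5 = 2/5
  'a': [2/5 + 2/5*0/1, 2/5 + 2/5*2/5) = [2/5, 14/25)
  'd': [2/5 + 2/5*2/5, 2/5 + 2/5*4/5) = [14/25, 18/25) <- contains code 16/25
  'f': [2/5 + 2/5*4/5, 2/5 + 2/5*1/1) = [18/25, 4/5)
  emit 'd', narrow to [14/25, 18/25)

Answer: symbol=d low=2/5 high=4/5
symbol=d low=14/25 high=18/25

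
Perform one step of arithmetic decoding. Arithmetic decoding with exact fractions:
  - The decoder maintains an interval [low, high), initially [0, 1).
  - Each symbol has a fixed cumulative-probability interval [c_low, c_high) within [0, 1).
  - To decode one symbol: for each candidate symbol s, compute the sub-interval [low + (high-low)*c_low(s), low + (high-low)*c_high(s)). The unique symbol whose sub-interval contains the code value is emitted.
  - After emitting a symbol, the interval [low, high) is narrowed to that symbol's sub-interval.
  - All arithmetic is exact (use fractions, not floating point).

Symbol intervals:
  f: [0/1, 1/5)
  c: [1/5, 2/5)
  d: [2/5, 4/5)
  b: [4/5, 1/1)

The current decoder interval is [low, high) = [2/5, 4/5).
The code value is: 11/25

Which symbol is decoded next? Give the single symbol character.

Answer: f

Derivation:
Interval width = high − low = 4/5 − 2/5 = 2/5
Scaled code = (code − low) / width = (11/25 − 2/5) / 2/5 = 1/10
  f: [0/1, 1/5) ← scaled code falls here ✓
  c: [1/5, 2/5) 
  d: [2/5, 4/5) 
  b: [4/5, 1/1) 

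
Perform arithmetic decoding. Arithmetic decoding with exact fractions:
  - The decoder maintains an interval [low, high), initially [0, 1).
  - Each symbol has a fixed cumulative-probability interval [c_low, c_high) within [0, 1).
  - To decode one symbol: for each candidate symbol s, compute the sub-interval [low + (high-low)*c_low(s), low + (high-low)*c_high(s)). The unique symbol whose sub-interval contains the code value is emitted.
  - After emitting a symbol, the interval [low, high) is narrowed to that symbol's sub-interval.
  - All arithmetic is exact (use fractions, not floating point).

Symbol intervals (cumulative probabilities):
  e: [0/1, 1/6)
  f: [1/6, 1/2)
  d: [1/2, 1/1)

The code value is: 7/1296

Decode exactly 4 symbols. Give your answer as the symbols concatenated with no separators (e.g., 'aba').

Step 1: interval [0/1, 1/1), width = 1/1 - 0/1 = 1/1
  'e': [0/1 + 1/1*0/1, 0/1 + 1/1*1/6) = [0/1, 1/6) <- contains code 7/1296
  'f': [0/1 + 1/1*1/6, 0/1 + 1/1*1/2) = [1/6, 1/2)
  'd': [0/1 + 1/1*1/2, 0/1 + 1/1*1/1) = [1/2, 1/1)
  emit 'e', narrow to [0/1, 1/6)
Step 2: interval [0/1, 1/6), width = 1/6 - 0/1 = 1/6
  'e': [0/1 + 1/6*0/1, 0/1 + 1/6*1/6) = [0/1, 1/36) <- contains code 7/1296
  'f': [0/1 + 1/6*1/6, 0/1 + 1/6*1/2) = [1/36, 1/12)
  'd': [0/1 + 1/6*1/2, 0/1 + 1/6*1/1) = [1/12, 1/6)
  emit 'e', narrow to [0/1, 1/36)
Step 3: interval [0/1, 1/36), width = 1/36 - 0/1 = 1/36
  'e': [0/1 + 1/36*0/1, 0/1 + 1/36*1/6) = [0/1, 1/216)
  'f': [0/1 + 1/36*1/6, 0/1 + 1/36*1/2) = [1/216, 1/72) <- contains code 7/1296
  'd': [0/1 + 1/36*1/2, 0/1 + 1/36*1/1) = [1/72, 1/36)
  emit 'f', narrow to [1/216, 1/72)
Step 4: interval [1/216, 1/72), width = 1/72 - 1/216 = 1/108
  'e': [1/216 + 1/108*0/1, 1/216 + 1/108*1/6) = [1/216, 1/162) <- contains code 7/1296
  'f': [1/216 + 1/108*1/6, 1/216 + 1/108*1/2) = [1/162, 1/108)
  'd': [1/216 + 1/108*1/2, 1/216 + 1/108*1/1) = [1/108, 1/72)
  emit 'e', narrow to [1/216, 1/162)

Answer: eefe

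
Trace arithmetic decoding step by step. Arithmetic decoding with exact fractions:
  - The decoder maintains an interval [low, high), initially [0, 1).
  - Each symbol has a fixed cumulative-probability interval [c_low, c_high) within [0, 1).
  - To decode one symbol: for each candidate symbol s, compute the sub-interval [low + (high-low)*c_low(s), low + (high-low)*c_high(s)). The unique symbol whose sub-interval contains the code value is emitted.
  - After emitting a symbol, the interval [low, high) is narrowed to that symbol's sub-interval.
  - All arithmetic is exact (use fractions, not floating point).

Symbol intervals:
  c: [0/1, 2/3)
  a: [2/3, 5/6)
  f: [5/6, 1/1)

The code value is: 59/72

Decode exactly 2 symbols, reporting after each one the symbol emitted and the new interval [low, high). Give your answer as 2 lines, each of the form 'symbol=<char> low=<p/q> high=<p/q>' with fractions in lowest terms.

Answer: symbol=a low=2/3 high=5/6
symbol=f low=29/36 high=5/6

Derivation:
Step 1: interval [0/1, 1/1), width = 1/1 - 0/1 = 1/1
  'c': [0/1 + 1/1*0/1, 0/1 + 1/1*2/3) = [0/1, 2/3)
  'a': [0/1 + 1/1*2/3, 0/1 + 1/1*5/6) = [2/3, 5/6) <- contains code 59/72
  'f': [0/1 + 1/1*5/6, 0/1 + 1/1*1/1) = [5/6, 1/1)
  emit 'a', narrow to [2/3, 5/6)
Step 2: interval [2/3, 5/6), width = 5/6 - 2/3 = 1/6
  'c': [2/3 + 1/6*0/1, 2/3 + 1/6*2/3) = [2/3, 7/9)
  'a': [2/3 + 1/6*2/3, 2/3 + 1/6*5/6) = [7/9, 29/36)
  'f': [2/3 + 1/6*5/6, 2/3 + 1/6*1/1) = [29/36, 5/6) <- contains code 59/72
  emit 'f', narrow to [29/36, 5/6)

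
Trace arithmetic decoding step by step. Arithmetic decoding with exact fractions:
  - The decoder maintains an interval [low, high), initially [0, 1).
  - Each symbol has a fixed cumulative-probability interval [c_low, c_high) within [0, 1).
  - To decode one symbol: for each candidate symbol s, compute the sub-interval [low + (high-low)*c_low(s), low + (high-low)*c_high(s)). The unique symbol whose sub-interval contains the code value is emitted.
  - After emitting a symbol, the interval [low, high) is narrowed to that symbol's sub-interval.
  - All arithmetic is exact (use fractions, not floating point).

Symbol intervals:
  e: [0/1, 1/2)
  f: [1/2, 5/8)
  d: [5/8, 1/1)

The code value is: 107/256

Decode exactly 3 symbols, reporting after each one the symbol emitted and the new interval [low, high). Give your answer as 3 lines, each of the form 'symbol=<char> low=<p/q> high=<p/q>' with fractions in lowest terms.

Step 1: interval [0/1, 1/1), width = 1/1 - 0/1 = 1/1
  'e': [0/1 + 1/1*0/1, 0/1 + 1/1*1/2) = [0/1, 1/2) <- contains code 107/256
  'f': [0/1 + 1/1*1/2, 0/1 + 1/1*5/8) = [1/2, 5/8)
  'd': [0/1 + 1/1*5/8, 0/1 + 1/1*1/1) = [5/8, 1/1)
  emit 'e', narrow to [0/1, 1/2)
Step 2: interval [0/1, 1/2), width = 1/2 - 0/1 = 1/2
  'e': [0/1 + 1/2*0/1, 0/1 + 1/2*1/2) = [0/1, 1/4)
  'f': [0/1 + 1/2*1/2, 0/1 + 1/2*5/8) = [1/4, 5/16)
  'd': [0/1 + 1/2*5/8, 0/1 + 1/2*1/1) = [5/16, 1/2) <- contains code 107/256
  emit 'd', narrow to [5/16, 1/2)
Step 3: interval [5/16, 1/2), width = 1/2 - 5/16 = 3/16
  'e': [5/16 + 3/16*0/1, 5/16 + 3/16*1/2) = [5/16, 13/32)
  'f': [5/16 + 3/16*1/2, 5/16 + 3/16*5/8) = [13/32, 55/128) <- contains code 107/256
  'd': [5/16 + 3/16*5/8, 5/16 + 3/16*1/1) = [55/128, 1/2)
  emit 'f', narrow to [13/32, 55/128)

Answer: symbol=e low=0/1 high=1/2
symbol=d low=5/16 high=1/2
symbol=f low=13/32 high=55/128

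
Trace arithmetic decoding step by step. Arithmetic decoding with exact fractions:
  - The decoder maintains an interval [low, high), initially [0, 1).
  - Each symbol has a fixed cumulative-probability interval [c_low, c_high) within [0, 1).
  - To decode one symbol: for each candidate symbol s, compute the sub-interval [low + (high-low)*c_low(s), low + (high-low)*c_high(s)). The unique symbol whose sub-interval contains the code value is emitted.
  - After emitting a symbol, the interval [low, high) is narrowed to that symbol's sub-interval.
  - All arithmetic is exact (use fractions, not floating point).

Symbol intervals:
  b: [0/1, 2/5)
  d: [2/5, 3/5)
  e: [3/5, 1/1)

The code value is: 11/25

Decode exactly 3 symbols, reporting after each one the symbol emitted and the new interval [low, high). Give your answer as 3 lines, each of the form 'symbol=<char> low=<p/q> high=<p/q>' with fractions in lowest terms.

Answer: symbol=d low=2/5 high=3/5
symbol=b low=2/5 high=12/25
symbol=d low=54/125 high=56/125

Derivation:
Step 1: interval [0/1, 1/1), width = 1/1 - 0/1 = 1/1
  'b': [0/1 + 1/1*0/1, 0/1 + 1/1*2/5) = [0/1, 2/5)
  'd': [0/1 + 1/1*2/5, 0/1 + 1/1*3/5) = [2/5, 3/5) <- contains code 11/25
  'e': [0/1 + 1/1*3/5, 0/1 + 1/1*1/1) = [3/5, 1/1)
  emit 'd', narrow to [2/5, 3/5)
Step 2: interval [2/5, 3/5), width = 3/5 - 2/5 = 1/5
  'b': [2/5 + 1/5*0/1, 2/5 + 1/5*2/5) = [2/5, 12/25) <- contains code 11/25
  'd': [2/5 + 1/5*2/5, 2/5 + 1/5*3/5) = [12/25, 13/25)
  'e': [2/5 + 1/5*3/5, 2/5 + 1/5*1/1) = [13/25, 3/5)
  emit 'b', narrow to [2/5, 12/25)
Step 3: interval [2/5, 12/25), width = 12/25 - 2/5 = 2/25
  'b': [2/5 + 2/25*0/1, 2/5 + 2/25*2/5) = [2/5, 54/125)
  'd': [2/5 + 2/25*2/5, 2/5 + 2/25*3/5) = [54/125, 56/125) <- contains code 11/25
  'e': [2/5 + 2/25*3/5, 2/5 + 2/25*1/1) = [56/125, 12/25)
  emit 'd', narrow to [54/125, 56/125)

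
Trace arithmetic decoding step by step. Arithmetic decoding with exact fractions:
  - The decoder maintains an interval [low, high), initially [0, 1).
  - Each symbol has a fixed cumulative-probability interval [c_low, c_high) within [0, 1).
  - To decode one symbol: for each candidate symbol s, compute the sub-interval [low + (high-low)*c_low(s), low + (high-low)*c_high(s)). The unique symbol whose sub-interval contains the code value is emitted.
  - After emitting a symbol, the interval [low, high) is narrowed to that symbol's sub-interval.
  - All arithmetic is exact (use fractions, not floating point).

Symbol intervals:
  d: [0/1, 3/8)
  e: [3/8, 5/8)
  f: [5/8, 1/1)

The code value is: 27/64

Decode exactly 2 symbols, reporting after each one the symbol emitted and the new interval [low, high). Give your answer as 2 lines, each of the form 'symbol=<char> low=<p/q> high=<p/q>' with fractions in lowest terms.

Answer: symbol=e low=3/8 high=5/8
symbol=d low=3/8 high=15/32

Derivation:
Step 1: interval [0/1, 1/1), width = 1/1 - 0/1 = 1/1
  'd': [0/1 + 1/1*0/1, 0/1 + 1/1*3/8) = [0/1, 3/8)
  'e': [0/1 + 1/1*3/8, 0/1 + 1/1*5/8) = [3/8, 5/8) <- contains code 27/64
  'f': [0/1 + 1/1*5/8, 0/1 + 1/1*1/1) = [5/8, 1/1)
  emit 'e', narrow to [3/8, 5/8)
Step 2: interval [3/8, 5/8), width = 5/8 - 3/8 = 1/4
  'd': [3/8 + 1/4*0/1, 3/8 + 1/4*3/8) = [3/8, 15/32) <- contains code 27/64
  'e': [3/8 + 1/4*3/8, 3/8 + 1/4*5/8) = [15/32, 17/32)
  'f': [3/8 + 1/4*5/8, 3/8 + 1/4*1/1) = [17/32, 5/8)
  emit 'd', narrow to [3/8, 15/32)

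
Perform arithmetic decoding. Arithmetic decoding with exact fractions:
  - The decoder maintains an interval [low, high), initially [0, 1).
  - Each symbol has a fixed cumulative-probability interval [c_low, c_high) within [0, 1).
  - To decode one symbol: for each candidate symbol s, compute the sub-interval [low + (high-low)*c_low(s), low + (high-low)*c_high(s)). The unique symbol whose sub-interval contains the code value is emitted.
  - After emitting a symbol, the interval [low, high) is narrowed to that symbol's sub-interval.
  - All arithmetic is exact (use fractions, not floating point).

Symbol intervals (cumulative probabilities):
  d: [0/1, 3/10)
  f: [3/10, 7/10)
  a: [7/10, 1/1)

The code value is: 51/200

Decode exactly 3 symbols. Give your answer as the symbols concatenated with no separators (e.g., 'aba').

Answer: daf

Derivation:
Step 1: interval [0/1, 1/1), width = 1/1 - 0/1 = 1/1
  'd': [0/1 + 1/1*0/1, 0/1 + 1/1*3/10) = [0/1, 3/10) <- contains code 51/200
  'f': [0/1 + 1/1*3/10, 0/1 + 1/1*7/10) = [3/10, 7/10)
  'a': [0/1 + 1/1*7/10, 0/1 + 1/1*1/1) = [7/10, 1/1)
  emit 'd', narrow to [0/1, 3/10)
Step 2: interval [0/1, 3/10), width = 3/10 - 0/1 = 3/10
  'd': [0/1 + 3/10*0/1, 0/1 + 3/10*3/10) = [0/1, 9/100)
  'f': [0/1 + 3/10*3/10, 0/1 + 3/10*7/10) = [9/100, 21/100)
  'a': [0/1 + 3/10*7/10, 0/1 + 3/10*1/1) = [21/100, 3/10) <- contains code 51/200
  emit 'a', narrow to [21/100, 3/10)
Step 3: interval [21/100, 3/10), width = 3/10 - 21/100 = 9/100
  'd': [21/100 + 9/100*0/1, 21/100 + 9/100*3/10) = [21/100, 237/1000)
  'f': [21/100 + 9/100*3/10, 21/100 + 9/100*7/10) = [237/1000, 273/1000) <- contains code 51/200
  'a': [21/100 + 9/100*7/10, 21/100 + 9/100*1/1) = [273/1000, 3/10)
  emit 'f', narrow to [237/1000, 273/1000)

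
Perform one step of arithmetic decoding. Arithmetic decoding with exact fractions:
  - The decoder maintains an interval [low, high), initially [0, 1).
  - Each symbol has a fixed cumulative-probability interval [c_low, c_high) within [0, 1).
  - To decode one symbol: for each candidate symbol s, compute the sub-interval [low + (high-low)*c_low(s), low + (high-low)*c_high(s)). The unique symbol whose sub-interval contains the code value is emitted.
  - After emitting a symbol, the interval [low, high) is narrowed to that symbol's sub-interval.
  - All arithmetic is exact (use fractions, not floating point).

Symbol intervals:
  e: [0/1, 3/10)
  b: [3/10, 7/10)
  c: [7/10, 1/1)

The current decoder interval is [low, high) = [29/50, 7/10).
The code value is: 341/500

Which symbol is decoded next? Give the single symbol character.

Answer: c

Derivation:
Interval width = high − low = 7/10 − 29/50 = 3/25
Scaled code = (code − low) / width = (341/500 − 29/50) / 3/25 = 17/20
  e: [0/1, 3/10) 
  b: [3/10, 7/10) 
  c: [7/10, 1/1) ← scaled code falls here ✓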